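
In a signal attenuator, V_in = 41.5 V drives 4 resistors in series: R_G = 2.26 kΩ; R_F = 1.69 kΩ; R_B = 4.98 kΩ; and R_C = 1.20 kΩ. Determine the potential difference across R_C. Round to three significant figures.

V ≈ 4.92 V

ΣR = 2.26 + 1.69 + 4.98 + 1.20 = 10.13 kΩ.
V = V_in · R/ΣR = 41.5 × 0.1185 = 4.916 V.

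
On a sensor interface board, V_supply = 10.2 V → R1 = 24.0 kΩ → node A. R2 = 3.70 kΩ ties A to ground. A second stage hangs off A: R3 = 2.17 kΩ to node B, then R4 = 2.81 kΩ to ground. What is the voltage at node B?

The second stage (R3 + R4 = 4.980 kΩ) loads node A in parallel with R2.
R2 ‖ (R3+R4) = 2.123 kΩ.
First divider: V_A = V_supply · 2.123/(24.0 + 2.123) = 0.8289 V.
Then the unloaded second divider: V_B = V_A × R4/(R3+R4) = 0.8289 × 0.5643 = 0.4677 V.

V_B ≈ 0.468 V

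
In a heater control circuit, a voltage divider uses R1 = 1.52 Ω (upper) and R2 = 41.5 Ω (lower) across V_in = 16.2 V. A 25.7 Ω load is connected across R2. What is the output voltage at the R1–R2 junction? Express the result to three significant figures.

V_out ≈ 14.8 V

First combine the lower leg with the load: R2 ‖ R_L = 15.87 Ω.
Now apply the divider: V_out = 16.2 × 0.9126 = 14.78 V.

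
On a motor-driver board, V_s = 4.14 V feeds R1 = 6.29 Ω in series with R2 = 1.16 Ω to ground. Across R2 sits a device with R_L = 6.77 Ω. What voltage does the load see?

V_out ≈ 0.563 V

The load sits in parallel with R2, giving an effective lower resistance R2' = R2·R_L/(R2+R_L) = 0.9903 Ω.
Now apply the divider: V_out = 4.14 × 0.1360 = 0.5631 V.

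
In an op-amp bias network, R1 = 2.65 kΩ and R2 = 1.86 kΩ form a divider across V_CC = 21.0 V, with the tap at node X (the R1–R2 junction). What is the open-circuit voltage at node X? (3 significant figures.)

V_th ≈ 8.66 V

V_th is the unloaded tap voltage: V_CC · R2/(R1+R2) = 21.0 × 0.4124 = 8.661 V.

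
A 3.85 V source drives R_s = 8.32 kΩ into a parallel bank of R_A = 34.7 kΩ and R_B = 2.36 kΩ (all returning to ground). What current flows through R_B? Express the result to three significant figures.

I ≈ 0.342 mA

Equivalent of the parallel group: R_p = 2.210 kΩ.
V_A = 3.85 × 2.210/10.53 = 0.8079 V.
Branch current I = V_A/R_B = 0.8079/2.36 = 0.3423 mA.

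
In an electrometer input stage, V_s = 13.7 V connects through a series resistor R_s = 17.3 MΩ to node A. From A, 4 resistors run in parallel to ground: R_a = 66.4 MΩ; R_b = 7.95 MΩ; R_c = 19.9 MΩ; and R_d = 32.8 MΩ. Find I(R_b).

Equivalent of the parallel group: R_p = 4.513 MΩ.
V_A by voltage divider: V_A = 13.7 × 4.513/(17.3 + 4.513) = 2.834 V.
I(R_b) = V_A / R_b = 2.834/7.95 = 0.3565 µA.

I ≈ 0.357 µA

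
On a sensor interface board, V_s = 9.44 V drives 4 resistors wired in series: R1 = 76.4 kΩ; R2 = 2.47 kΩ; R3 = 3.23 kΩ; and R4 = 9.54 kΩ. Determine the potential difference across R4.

V ≈ 0.983 V

Total series resistance ΣR = 76.4 + 2.47 + 3.23 + 9.54 = 91.64 kΩ.
By the voltage-divider rule, V = 9.44 × 9.540/91.64 = 0.9827 V.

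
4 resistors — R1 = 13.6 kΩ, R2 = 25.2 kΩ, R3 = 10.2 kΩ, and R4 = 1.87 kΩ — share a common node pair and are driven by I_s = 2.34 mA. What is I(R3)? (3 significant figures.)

ΣG = 1/13.6 + 1/25.2 + 1/10.2 + 1/1.87 = 0.7460.
R3 takes the fraction G_k/ΣG = 0.09804/0.7460 = 0.1314, so I = 2.34 × 0.1314 = 0.3075 mA.

I ≈ 0.308 mA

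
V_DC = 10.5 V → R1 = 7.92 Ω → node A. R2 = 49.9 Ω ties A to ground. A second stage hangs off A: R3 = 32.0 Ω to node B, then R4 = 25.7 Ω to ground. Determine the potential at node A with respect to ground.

V_A ≈ 8.10 V

Node A sees R2 in parallel with the series input of stage 2, R3 + R4 = 57.70 Ω.
R2 ‖ (R3+R4) = 26.76 Ω.
First divider: V_A = V_DC · 26.76/(7.92 + 26.76) = 8.102 V.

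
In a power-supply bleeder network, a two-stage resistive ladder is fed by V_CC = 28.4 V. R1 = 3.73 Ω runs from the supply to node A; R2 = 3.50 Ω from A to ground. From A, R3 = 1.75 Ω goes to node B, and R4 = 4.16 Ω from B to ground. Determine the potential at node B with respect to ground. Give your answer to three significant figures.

Node A sees R2 in parallel with the series input of stage 2, R3 + R4 = 5.910 Ω.
R2 ‖ (R3+R4) = 2.198 Ω.
First divider: V_A = V_CC · 2.198/(3.73 + 2.198) = 10.53 V.
V_B = V_A × 0.7039 = 7.413 V.

V_B ≈ 7.41 V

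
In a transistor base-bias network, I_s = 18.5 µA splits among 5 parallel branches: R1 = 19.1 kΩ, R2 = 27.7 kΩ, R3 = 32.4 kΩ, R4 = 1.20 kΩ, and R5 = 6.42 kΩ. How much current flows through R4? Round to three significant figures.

I ≈ 13.9 µA

ΣG = 1/19.1 + 1/27.7 + 1/32.4 + 1/1.20 + 1/6.42 = 1.108.
Current divider: I(R4) = I_s · G_k/ΣG = 18.5 × (0.8333/1.108) = 18.5 × 0.7518 = 13.91 µA.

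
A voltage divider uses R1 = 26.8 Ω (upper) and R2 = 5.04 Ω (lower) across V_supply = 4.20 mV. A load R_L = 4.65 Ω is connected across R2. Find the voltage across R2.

V_out ≈ 0.348 mV

First combine the lower leg with the load: R2 ‖ R_L = 2.419 Ω.
Then V_out = V_supply · R2'/(R1 + R2') = 4.20 × 2.419/29.22 = 0.3477 mV.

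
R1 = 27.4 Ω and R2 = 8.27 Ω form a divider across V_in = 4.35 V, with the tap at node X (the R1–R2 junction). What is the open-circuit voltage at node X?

V_th ≈ 1.01 V

Open-circuit (no load on X): V_th = V_in · R2/(R1 + R2) = 4.35 × 8.27/(27.40 + 8.27) = 1.009 V.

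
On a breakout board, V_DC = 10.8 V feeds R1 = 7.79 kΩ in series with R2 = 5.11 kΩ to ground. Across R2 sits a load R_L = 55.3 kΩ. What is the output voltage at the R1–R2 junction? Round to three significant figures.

V_out ≈ 4.05 V

First combine the lower leg with the load: R2 ‖ R_L = 4.678 kΩ.
Voltage divider with the loaded lower leg: V_out = 10.8 × 4.678/(7.79 + 4.678) = 10.8 × 0.3752 = 4.052 V.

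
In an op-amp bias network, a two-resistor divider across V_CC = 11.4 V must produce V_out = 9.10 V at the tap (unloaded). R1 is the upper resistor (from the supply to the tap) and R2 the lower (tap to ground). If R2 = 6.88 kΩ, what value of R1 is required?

The divider ratio is R2/(R1+R2) = 9.10/11.4 = 0.7982.
So R1 = R2 · (V_CC/V_out − 1) = 6.88 × (11.4/9.10 − 1) = 6.88 × 0.2527 = 1.739 kΩ.

R1 ≈ 1.74 kΩ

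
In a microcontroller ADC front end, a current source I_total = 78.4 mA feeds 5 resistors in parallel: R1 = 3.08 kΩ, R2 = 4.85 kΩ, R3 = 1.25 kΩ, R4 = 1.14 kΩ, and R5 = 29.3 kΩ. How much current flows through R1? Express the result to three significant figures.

I ≈ 11.4 mA

ΣG = 1/3.08 + 1/4.85 + 1/1.25 + 1/1.14 + 1/29.3 = 2.242.
By the current-divider rule, I = I_total · G_k/ΣG = 78.4 × 0.1448 = 11.35 mA.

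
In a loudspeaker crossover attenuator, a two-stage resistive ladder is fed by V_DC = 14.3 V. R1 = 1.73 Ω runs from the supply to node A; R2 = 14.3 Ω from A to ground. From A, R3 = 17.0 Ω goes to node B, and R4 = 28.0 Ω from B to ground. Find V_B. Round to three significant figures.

V_B ≈ 7.67 V

The second stage (R3 + R4 = 45.00 Ω) loads node A in parallel with R2.
R2 ‖ (R3+R4) = 10.85 Ω.
First divider: V_A = V_DC · 10.85/(1.73 + 10.85) = 12.33 V.
Stage 2 is unloaded, so V_B = V_A · R4/(R3+R4) = 12.33 × 28.0/45.00 = 7.674 V.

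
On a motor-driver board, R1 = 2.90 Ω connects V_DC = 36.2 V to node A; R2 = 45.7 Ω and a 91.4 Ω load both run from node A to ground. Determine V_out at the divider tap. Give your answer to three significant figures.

First combine the lower leg with the load: R2 ‖ R_L = 30.47 Ω.
Now apply the divider: V_out = 36.2 × 0.9131 = 33.05 V.

V_out ≈ 33.1 V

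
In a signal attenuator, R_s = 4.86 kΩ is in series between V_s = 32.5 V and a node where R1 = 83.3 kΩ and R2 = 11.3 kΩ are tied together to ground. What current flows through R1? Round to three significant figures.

I ≈ 0.262 mA

Combine the parallel branches: R_p = (1/83.3 + 1/11.3)⁻¹ = 9.950 kΩ.
V_A = 32.5 × 9.950/14.81 = 21.84 V.
Branch current I = V_A/R1 = 21.84/83.3 = 0.2621 mA.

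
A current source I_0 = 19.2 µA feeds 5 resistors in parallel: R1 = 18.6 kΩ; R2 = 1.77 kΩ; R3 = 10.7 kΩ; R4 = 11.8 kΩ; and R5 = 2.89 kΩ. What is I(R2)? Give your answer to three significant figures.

I ≈ 9.49 µA

Total conductance ΣG = 1/18.6 + 1/1.77 + 1/10.7 + 1/11.8 + 1/2.89 = 1.143 (units of 1/kΩ).
Current divider: I(R2) = I_0 · G_k/ΣG = 19.2 × (0.5650/1.143) = 19.2 × 0.4943 = 9.491 µA.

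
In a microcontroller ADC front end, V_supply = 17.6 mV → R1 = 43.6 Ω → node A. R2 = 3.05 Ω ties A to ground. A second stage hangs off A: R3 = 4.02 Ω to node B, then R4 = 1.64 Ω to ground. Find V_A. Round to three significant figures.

V_A ≈ 0.765 mV

Looking into the second stage from A: R3 + R4 = 5.660 Ω appears in parallel with R2.
Effective lower resistance at A: R2 ‖ 5.660 = 1.982 Ω.
So V_A = 17.6 × 0.04348 = 0.7653 mV.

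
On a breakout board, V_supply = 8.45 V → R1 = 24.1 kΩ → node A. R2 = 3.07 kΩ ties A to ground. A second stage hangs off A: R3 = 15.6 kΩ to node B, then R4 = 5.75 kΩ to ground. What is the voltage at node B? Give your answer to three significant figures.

V_B ≈ 0.228 V

Node A sees R2 in parallel with the series input of stage 2, R3 + R4 = 21.35 kΩ.
R2 ‖ (R3+R4) = 2.684 kΩ.
V_A = 8.45 × 2.684/(24.1 + 2.684) = 0.8468 V.
V_B = V_A × 0.2693 = 0.2281 V.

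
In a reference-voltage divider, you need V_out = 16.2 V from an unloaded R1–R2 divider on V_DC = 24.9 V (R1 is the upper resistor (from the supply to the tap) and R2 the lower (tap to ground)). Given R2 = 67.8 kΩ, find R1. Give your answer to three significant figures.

R1 ≈ 36.4 kΩ

Required fraction k = V_out/V_DC = 0.6506.
R1 = R2·(1/k − 1) = 67.8 × 0.5370 = 36.41 kΩ.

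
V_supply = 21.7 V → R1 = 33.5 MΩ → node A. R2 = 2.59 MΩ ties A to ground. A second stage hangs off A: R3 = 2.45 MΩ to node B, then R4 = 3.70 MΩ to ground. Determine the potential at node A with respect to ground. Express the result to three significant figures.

The second stage (R3 + R4 = 6.150 MΩ) loads node A in parallel with R2.
Effective lower resistance at A: R2 ‖ 6.150 = 1.822 MΩ.
V_A = 21.7 × 1.822/(33.5 + 1.822) = 1.120 V.

V_A ≈ 1.12 V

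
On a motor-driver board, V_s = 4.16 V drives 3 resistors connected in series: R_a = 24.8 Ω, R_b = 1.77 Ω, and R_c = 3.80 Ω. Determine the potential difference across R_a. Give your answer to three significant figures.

Total series resistance ΣR = 24.8 + 1.77 + 3.80 = 30.37 Ω.
V = V_s · R/ΣR = 4.16 × 0.8166 = 3.397 V.

V ≈ 3.40 V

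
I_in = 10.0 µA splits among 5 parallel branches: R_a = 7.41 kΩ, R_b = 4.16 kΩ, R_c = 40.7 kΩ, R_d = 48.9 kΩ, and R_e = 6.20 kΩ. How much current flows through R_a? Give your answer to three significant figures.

I ≈ 2.32 µA

ΣG = 1/7.41 + 1/4.16 + 1/40.7 + 1/48.9 + 1/6.20 = 0.5816.
By the current-divider rule, I = I_in · G_k/ΣG = 10.0 × 0.2320 = 2.320 µA.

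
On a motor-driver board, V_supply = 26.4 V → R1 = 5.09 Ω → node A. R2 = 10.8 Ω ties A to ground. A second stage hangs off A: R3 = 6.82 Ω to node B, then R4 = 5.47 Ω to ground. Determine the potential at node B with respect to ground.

V_B ≈ 6.23 V

Looking into the second stage from A: R3 + R4 = 12.29 Ω appears in parallel with R2.
R2 ‖ (R3+R4) = 5.748 Ω.
V_A = 26.4 × 5.748/(5.09 + 5.748) = 14.00 V.
Stage 2 is unloaded, so V_B = V_A · R4/(R3+R4) = 14.00 × 5.47/12.29 = 6.232 V.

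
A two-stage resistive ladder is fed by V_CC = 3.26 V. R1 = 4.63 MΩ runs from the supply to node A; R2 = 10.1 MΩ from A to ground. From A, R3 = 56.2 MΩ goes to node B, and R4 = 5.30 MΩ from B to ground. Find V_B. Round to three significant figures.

V_B ≈ 0.183 V

Node A sees R2 in parallel with the series input of stage 2, R3 + R4 = 61.50 MΩ.
Effective lower resistance at A: R2 ‖ 61.50 = 8.675 MΩ.
First divider: V_A = V_CC · 8.675/(4.63 + 8.675) = 2.126 V.
Stage 2 is unloaded, so V_B = V_A · R4/(R3+R4) = 2.126 × 5.30/61.50 = 0.1832 V.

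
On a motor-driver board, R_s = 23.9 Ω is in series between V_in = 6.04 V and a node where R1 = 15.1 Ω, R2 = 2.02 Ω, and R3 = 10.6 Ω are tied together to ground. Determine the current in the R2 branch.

Parallel bank: R_p = 1/(1/15.1 + 1/2.02 + 1/10.6) = 1.525 Ω.
V_A by voltage divider: V_A = 6.04 × 1.525/(23.9 + 1.525) = 0.3623 V.
I(R2) = V_A / R2 = 0.3623/2.02 = 0.1794 A.

I ≈ 0.179 A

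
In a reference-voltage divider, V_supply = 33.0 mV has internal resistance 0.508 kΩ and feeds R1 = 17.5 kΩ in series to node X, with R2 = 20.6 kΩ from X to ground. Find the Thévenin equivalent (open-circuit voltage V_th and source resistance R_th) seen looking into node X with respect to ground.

V_th ≈ 17.6 mV, R_th ≈ 9.61 kΩ

R1' = 0.508 + 17.5 = 18.01 kΩ (source resistance + R1).
V_th is the unloaded tap voltage: V_supply · R2/(R1'+R2) = 33.0 × 0.5336 = 17.61 mV.
Zeroing V_supply shorts the top of R1' to ground, so R_th = R1' ‖ R2 = 9.608 kΩ.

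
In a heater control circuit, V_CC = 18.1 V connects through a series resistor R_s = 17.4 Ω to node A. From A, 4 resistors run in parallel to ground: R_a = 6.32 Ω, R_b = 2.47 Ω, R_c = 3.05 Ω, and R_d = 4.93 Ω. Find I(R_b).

Combine the parallel branches: R_p = (1/6.32 + 1/2.47 + 1/3.05 + 1/4.93)⁻¹ = 0.9142 Ω.
V_A by voltage divider: V_A = 18.1 × 0.9142/(17.4 + 0.9142) = 0.9036 V.
Branch current I = V_A/R_b = 0.9036/2.47 = 0.3658 A.

I ≈ 0.366 A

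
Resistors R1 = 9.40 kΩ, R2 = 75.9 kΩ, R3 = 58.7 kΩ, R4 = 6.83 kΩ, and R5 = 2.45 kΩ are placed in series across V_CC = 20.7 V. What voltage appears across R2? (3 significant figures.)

Total series resistance ΣR = 9.40 + 75.9 + 58.7 + 6.83 + 2.45 = 153.3 kΩ.
Voltage divider: V = V_CC · (75.90 / 153.3) = 20.7 × 0.4952 = 10.25 V.

V ≈ 10.3 V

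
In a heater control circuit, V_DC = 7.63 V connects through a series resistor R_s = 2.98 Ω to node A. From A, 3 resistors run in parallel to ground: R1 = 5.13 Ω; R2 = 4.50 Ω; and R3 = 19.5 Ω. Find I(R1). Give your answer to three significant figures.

I ≈ 0.621 A

Equivalent of the parallel group: R_p = 2.135 Ω.
V_A by voltage divider: V_A = 7.63 × 2.135/(2.98 + 2.135) = 3.185 V.
I(R1) = V_A / R1 = 3.185/5.13 = 0.6208 A.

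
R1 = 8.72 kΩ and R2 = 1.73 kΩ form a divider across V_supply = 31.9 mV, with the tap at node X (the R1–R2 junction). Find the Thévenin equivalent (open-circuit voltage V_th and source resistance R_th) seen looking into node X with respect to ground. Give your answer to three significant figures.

With X open, the divider is unloaded: V_th = 31.9 × 1.73/10.45 = 5.281 mV.
Looking into X with the source shorted: R_th = R1·R2/(R1+R2) = 8.720 × 1.73/10.45 = 1.444 kΩ.

V_th ≈ 5.28 mV, R_th ≈ 1.44 kΩ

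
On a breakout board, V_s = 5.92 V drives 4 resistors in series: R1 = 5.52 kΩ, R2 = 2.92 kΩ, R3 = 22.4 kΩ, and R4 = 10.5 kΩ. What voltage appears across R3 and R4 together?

V ≈ 4.71 V

Series total: ΣR = 5.52 + 2.92 + 22.4 + 10.5 = 41.34 kΩ.
R_{R3..R4} = 22.4 + 10.5 = 32.90 kΩ.
V = V_s · R/ΣR = 5.92 × 0.7958 = 4.711 V.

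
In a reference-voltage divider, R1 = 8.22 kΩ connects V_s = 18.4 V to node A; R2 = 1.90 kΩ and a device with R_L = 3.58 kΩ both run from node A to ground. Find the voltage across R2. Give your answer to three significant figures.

V_out ≈ 2.41 V

First combine the lower leg with the load: R2 ‖ R_L = 1.241 kΩ.
Now apply the divider: V_out = 18.4 × 0.1312 = 2.414 V.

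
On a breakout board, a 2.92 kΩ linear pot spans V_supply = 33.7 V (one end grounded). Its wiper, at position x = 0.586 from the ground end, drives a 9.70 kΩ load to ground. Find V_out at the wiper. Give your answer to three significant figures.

V_out ≈ 18.4 V

Lower segment x·R_p = 1.711 kΩ; upper segment (1−x)·R_p = 1.209 kΩ.
Lower segment in parallel with the load: 1.711 ‖ 9.70 = 1.455 kΩ.
Then V_out = V_supply · 1.455/(1.209 + 1.455) = 18.40 V.
(Unloaded: V_out = x·V_supply = 19.7 V.)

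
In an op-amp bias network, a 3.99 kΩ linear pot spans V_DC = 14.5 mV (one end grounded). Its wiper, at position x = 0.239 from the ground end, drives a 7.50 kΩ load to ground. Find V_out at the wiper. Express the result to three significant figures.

V_out ≈ 3.16 mV

Lower segment x·R_p = 0.9536 kΩ; upper segment (1−x)·R_p = 3.036 kΩ.
Lower segment in parallel with the load: 0.9536 ‖ 7.50 = 0.8460 kΩ.
Then V_out = V_DC · 0.8460/(3.036 + 0.8460) = 3.160 mV.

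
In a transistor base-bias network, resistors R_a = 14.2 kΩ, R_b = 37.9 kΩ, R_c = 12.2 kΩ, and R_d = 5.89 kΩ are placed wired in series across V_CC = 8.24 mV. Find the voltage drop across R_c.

V ≈ 1.43 mV

Series total: ΣR = 14.2 + 37.9 + 12.2 + 5.89 = 70.19 kΩ.
By the voltage-divider rule, V = 8.24 × 12.20/70.19 = 1.432 mV.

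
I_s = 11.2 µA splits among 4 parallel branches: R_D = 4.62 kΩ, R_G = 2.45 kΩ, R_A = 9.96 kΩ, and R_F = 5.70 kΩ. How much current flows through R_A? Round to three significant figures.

I ≈ 1.25 µA

Total conductance ΣG = 1/4.62 + 1/2.45 + 1/9.96 + 1/5.70 = 0.9005 (units of 1/kΩ).
R_A takes the fraction G_k/ΣG = 0.1004/0.9005 = 0.1115, so I = 11.2 × 0.1115 = 1.249 µA.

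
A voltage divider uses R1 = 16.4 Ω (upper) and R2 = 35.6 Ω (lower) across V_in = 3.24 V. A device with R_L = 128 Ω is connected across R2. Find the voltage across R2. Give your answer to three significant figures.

V_out ≈ 2.04 V

First combine the lower leg with the load: R2 ‖ R_L = 27.85 Ω.
Now apply the divider: V_out = 3.24 × 0.6294 = 2.039 V.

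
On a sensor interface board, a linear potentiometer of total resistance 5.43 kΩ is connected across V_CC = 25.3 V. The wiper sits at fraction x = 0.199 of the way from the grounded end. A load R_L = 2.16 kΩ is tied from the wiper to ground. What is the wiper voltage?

V_out ≈ 3.59 V

Split the track: R_lower = x·R_p = 1.081 kΩ, R_upper = (1−x)·R_p = 4.349 kΩ.
R_L loads the lower segment: effective lower R = 0.7203 kΩ.
V_out = 25.3 × 0.7203/(4.349 + 0.7203) = 3.594 V.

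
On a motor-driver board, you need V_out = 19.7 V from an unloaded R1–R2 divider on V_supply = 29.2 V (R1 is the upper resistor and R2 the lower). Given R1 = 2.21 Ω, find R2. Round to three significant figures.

Required fraction k = V_out/V_supply = 0.6747.
Rearranging, R2 = R1·k/(1−k) = 2.21 × 2.074 = 4.583 Ω.

R2 ≈ 4.58 Ω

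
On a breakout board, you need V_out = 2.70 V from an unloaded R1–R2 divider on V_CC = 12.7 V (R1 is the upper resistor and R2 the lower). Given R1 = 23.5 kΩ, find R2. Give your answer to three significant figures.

R2 ≈ 6.35 kΩ

V_out/V_CC = R2/(R1+R2) = 0.2126.
Rearranging, R2 = R1·k/(1−k) = 23.5 × 0.2700 = 6.345 kΩ.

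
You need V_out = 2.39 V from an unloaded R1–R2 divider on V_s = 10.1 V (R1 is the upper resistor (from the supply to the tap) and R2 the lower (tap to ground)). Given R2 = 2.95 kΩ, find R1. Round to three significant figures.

V_out/V_s = R2/(R1+R2) = 0.2366.
Rearranging, R1 = R2·(1−k)/k = 2.95 × 3.226 = 9.517 kΩ.

R1 ≈ 9.52 kΩ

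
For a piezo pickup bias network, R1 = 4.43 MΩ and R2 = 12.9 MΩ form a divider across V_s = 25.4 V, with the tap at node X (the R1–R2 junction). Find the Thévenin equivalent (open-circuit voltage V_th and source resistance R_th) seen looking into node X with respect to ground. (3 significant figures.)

Open-circuit (no load on X): V_th = V_s · R2/(R1 + R2) = 25.4 × 12.9/(4.430 + 12.9) = 18.91 V.
Looking into X with the source shorted: R_th = R1·R2/(R1+R2) = 4.430 × 12.9/17.33 = 3.298 MΩ.

V_th ≈ 18.9 V, R_th ≈ 3.30 MΩ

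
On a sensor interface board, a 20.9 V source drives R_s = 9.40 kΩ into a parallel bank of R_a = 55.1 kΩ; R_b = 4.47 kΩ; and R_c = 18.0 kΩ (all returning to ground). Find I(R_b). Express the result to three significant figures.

Combine the parallel branches: R_p = (1/55.1 + 1/4.47 + 1/18.0)⁻¹ = 3.362 kΩ.
V_A by voltage divider: V_A = 20.9 × 3.362/(9.40 + 3.362) = 5.506 V.
I(R_b) = V_A / R_b = 5.506/4.47 = 1.232 mA.

I ≈ 1.23 mA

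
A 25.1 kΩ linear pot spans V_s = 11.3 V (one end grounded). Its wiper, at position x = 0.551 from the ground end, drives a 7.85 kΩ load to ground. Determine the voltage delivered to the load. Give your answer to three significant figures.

Lower segment x·R_p = 13.83 kΩ; upper segment (1−x)·R_p = 11.27 kΩ.
Lower segment in parallel with the load: 13.83 ‖ 7.85 = 5.008 kΩ.
Then V_out = V_s · 5.008/(11.27 + 5.008) = 3.476 V.

V_out ≈ 3.48 V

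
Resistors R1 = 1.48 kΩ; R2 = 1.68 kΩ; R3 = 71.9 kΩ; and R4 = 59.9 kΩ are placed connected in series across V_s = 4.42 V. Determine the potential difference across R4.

V ≈ 1.96 V

ΣR = 1.48 + 1.68 + 71.9 + 59.9 = 135.0 kΩ.
Voltage divider: V = V_s · (59.90 / 135.0) = 4.42 × 0.4438 = 1.962 V.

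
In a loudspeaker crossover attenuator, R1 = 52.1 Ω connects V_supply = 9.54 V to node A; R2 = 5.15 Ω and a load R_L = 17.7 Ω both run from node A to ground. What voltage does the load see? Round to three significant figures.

V_out ≈ 0.679 V

The load sits in parallel with R2, giving an effective lower resistance R2' = R2·R_L/(R2+R_L) = 3.989 Ω.
Now apply the divider: V_out = 9.54 × 0.07112 = 0.6785 V.
(Unloaded it would be 0.858 V; the load pulls it down.)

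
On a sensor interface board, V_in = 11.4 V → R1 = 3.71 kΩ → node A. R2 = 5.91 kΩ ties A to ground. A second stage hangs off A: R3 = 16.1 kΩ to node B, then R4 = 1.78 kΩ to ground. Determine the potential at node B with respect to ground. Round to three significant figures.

V_B ≈ 0.618 V

The second stage (R3 + R4 = 17.88 kΩ) loads node A in parallel with R2.
R2 ‖ (R3+R4) = 4.442 kΩ.
So V_A = 11.4 × 0.5449 = 6.212 V.
Then the unloaded second divider: V_B = V_A × R4/(R3+R4) = 6.212 × 0.09955 = 0.6184 V.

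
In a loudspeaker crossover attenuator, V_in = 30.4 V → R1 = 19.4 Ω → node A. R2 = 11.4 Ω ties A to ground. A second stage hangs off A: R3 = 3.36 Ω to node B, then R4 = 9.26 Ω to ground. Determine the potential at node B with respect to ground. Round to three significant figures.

V_B ≈ 5.26 V

The second stage (R3 + R4 = 12.62 Ω) loads node A in parallel with R2.
Effective lower resistance at A: R2 ‖ 12.62 = 5.990 Ω.
So V_A = 30.4 × 0.2359 = 7.172 V.
Then the unloaded second divider: V_B = V_A × R4/(R3+R4) = 7.172 × 0.7338 = 5.262 V.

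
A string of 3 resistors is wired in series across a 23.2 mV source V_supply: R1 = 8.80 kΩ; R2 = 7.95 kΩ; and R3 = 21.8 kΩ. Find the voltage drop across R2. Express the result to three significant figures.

Series total: ΣR = 8.80 + 7.95 + 21.8 = 38.55 kΩ.
V = V_supply · R/ΣR = 23.2 × 0.2062 = 4.784 mV.

V ≈ 4.78 mV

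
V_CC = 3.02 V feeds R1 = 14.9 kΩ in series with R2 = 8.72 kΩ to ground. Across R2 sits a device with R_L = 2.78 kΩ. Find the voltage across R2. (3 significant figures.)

First combine the lower leg with the load: R2 ‖ R_L = 2.108 kΩ.
Voltage divider with the loaded lower leg: V_out = 3.02 × 2.108/(14.9 + 2.108) = 3.02 × 0.1239 = 0.3743 V.
(Unloaded it would be 1.11 V; the load pulls it down.)

V_out ≈ 0.374 V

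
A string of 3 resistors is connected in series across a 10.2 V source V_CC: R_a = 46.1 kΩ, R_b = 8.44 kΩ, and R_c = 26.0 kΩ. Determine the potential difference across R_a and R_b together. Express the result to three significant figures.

ΣR = 46.1 + 8.44 + 26.0 = 80.54 kΩ.
R_{R_a..R_b} = 46.1 + 8.44 = 54.54 kΩ.
Voltage divider: V = V_CC · (54.54 / 80.54) = 10.2 × 0.6772 = 6.907 V.

V ≈ 6.91 V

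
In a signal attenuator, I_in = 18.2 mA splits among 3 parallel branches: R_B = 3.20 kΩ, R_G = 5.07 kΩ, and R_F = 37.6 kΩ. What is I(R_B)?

I ≈ 10.6 mA

Total conductance ΣG = 1/3.20 + 1/5.07 + 1/37.6 = 0.5363 (units of 1/kΩ).
Current divider: I(R_B) = I_in · G_k/ΣG = 18.2 × (0.3125/0.5363) = 18.2 × 0.5827 = 10.60 mA.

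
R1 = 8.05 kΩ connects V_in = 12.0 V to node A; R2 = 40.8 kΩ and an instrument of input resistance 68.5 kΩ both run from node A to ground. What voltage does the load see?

V_out ≈ 9.13 V

First combine the lower leg with the load: R2 ‖ R_L = 25.57 kΩ.
Now apply the divider: V_out = 12.0 × 0.7606 = 9.127 V.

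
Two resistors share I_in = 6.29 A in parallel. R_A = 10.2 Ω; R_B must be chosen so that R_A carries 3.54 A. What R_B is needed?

R_B ≈ 13.1 Ω

The fraction through R_A equals R_B/(R_A+R_B).
With f = 0.5628, R_B = R_A · f/(1−f) = 10.2 × 1.287 = 13.13 Ω.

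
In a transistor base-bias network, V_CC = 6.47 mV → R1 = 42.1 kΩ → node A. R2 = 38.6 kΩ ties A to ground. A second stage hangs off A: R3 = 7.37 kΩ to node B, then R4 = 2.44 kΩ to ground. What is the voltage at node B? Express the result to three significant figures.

V_B ≈ 0.252 mV

The second stage (R3 + R4 = 9.810 kΩ) loads node A in parallel with R2.
R2 ‖ (R3+R4) = 7.822 kΩ.
So V_A = 6.47 × 0.1567 = 1.014 mV.
Then the unloaded second divider: V_B = V_A × R4/(R3+R4) = 1.014 × 0.2487 = 0.2521 mV.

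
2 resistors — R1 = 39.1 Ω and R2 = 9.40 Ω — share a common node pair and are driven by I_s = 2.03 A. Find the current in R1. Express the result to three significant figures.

With just two branches, the current splits inversely with resistance.
I(R1) = 2.03 × 9.40/(39.1 + 9.40) = 2.03 × 0.1938 = 0.3934 A.

I ≈ 0.393 A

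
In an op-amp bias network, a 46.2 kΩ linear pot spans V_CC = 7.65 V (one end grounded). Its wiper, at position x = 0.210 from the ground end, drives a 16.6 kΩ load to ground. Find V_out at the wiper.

Lower segment x·R_p = 9.702 kΩ; upper segment (1−x)·R_p = 36.50 kΩ.
R_L loads the lower segment: effective lower R = 6.123 kΩ.
Loaded-divider output: V_out = 7.65 × 0.1437 = 1.099 V.

V_out ≈ 1.10 V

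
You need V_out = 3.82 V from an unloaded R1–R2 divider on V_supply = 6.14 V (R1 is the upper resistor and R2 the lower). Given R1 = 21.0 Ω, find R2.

R2 ≈ 34.6 Ω

The divider ratio is R2/(R1+R2) = 3.82/6.14 = 0.6221.
R2 = R1 · 0.6221/(1 − 0.6221) = 34.58 Ω.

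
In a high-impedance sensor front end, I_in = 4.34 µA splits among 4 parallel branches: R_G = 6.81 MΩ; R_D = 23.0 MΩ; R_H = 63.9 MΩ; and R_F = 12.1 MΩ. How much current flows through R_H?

I ≈ 0.235 µA

Total conductance ΣG = 1/6.81 + 1/23.0 + 1/63.9 + 1/12.1 = 0.2886 (units of 1/MΩ).
Current divider: I(R_H) = I_in · G_k/ΣG = 4.34 × (0.01565/0.2886) = 4.34 × 0.05422 = 0.2353 µA.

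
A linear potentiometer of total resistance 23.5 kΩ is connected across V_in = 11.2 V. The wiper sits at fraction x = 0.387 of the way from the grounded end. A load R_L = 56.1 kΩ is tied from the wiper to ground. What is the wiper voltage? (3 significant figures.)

V_out ≈ 3.94 V

The pot divides into 14.41 kΩ above the wiper and 9.095 kΩ below.
R_L loads the lower segment: effective lower R = 7.826 kΩ.
Then V_out = V_in · 7.826/(14.41 + 7.826) = 3.943 V.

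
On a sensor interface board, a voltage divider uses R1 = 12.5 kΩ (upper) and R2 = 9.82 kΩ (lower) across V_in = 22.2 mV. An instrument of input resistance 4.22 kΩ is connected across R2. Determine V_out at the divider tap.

V_out ≈ 4.24 mV

R2 ‖ R_L = (9.82 × 4.22)/(9.82 + 4.22) = 2.952 kΩ.
Now apply the divider: V_out = 22.2 × 0.1910 = 4.241 mV.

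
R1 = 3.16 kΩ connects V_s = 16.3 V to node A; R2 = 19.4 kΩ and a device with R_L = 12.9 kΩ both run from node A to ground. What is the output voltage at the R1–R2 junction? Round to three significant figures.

The load sits in parallel with R2, giving an effective lower resistance R2' = R2·R_L/(R2+R_L) = 7.748 kΩ.
Voltage divider with the loaded lower leg: V_out = 16.3 × 7.748/(3.16 + 7.748) = 16.3 × 0.7103 = 11.58 V.

V_out ≈ 11.6 V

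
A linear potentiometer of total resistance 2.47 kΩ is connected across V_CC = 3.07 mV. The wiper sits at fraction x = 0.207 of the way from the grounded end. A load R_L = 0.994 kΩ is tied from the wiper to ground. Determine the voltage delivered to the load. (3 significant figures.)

Split the track: R_lower = x·R_p = 0.5113 kΩ, R_upper = (1−x)·R_p = 1.959 kΩ.
R_L loads the lower segment: effective lower R = 0.3376 kΩ.
Then V_out = V_CC · 0.3376/(1.959 + 0.3376) = 0.4514 mV.

V_out ≈ 0.451 mV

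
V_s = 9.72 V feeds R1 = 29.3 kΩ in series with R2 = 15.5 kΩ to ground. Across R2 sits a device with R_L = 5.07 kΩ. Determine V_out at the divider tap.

The load sits in parallel with R2, giving an effective lower resistance R2' = R2·R_L/(R2+R_L) = 3.820 kΩ.
Now apply the divider: V_out = 9.72 × 0.1153 = 1.121 V.
(Unloaded it would be 3.36 V; the load pulls it down.)

V_out ≈ 1.12 V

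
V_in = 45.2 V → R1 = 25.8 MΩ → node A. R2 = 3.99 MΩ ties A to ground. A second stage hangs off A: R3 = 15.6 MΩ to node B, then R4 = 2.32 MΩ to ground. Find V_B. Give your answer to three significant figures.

Looking into the second stage from A: R3 + R4 = 17.92 MΩ appears in parallel with R2.
R2 ‖ (R3+R4) = 3.263 MΩ.
V_A = 45.2 × 3.263/(25.8 + 3.263) = 5.075 V.
Then the unloaded second divider: V_B = V_A × R4/(R3+R4) = 5.075 × 0.1295 = 0.6571 V.

V_B ≈ 0.657 V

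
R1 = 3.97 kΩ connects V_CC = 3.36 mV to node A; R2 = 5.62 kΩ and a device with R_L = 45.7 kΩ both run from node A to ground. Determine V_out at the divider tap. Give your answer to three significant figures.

V_out ≈ 1.87 mV

R2 ‖ R_L = (5.62 × 45.7)/(5.62 + 45.7) = 5.005 kΩ.
Voltage divider with the loaded lower leg: V_out = 3.36 × 5.005/(3.97 + 5.005) = 3.36 × 0.5576 = 1.874 mV.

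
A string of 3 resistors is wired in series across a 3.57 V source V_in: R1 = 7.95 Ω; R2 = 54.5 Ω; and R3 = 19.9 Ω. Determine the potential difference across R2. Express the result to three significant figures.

ΣR = 7.95 + 54.5 + 19.9 = 82.35 Ω.
V = V_in · R/ΣR = 3.57 × 0.6618 = 2.363 V.

V ≈ 2.36 V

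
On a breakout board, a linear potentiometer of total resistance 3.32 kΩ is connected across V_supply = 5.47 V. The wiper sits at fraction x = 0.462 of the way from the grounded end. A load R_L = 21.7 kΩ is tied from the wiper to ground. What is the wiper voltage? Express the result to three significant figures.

V_out ≈ 2.43 V

The pot divides into 1.786 kΩ above the wiper and 1.534 kΩ below.
Lower segment in parallel with the load: 1.534 ‖ 21.7 = 1.433 kΩ.
V_out = 5.47 × 1.433/(1.786 + 1.433) = 2.435 V.
(Unloaded: V_out = x·V_supply = 2.53 V.)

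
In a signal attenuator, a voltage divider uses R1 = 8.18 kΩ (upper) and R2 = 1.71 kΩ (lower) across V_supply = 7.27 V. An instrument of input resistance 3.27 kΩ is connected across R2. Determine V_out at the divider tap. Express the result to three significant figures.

R2 ‖ R_L = (1.71 × 3.27)/(1.71 + 3.27) = 1.123 kΩ.
Then V_out = V_supply · R2'/(R1 + R2') = 7.27 × 1.123/9.303 = 0.8775 V.
(Unloaded it would be 1.26 V; the load pulls it down.)

V_out ≈ 0.877 V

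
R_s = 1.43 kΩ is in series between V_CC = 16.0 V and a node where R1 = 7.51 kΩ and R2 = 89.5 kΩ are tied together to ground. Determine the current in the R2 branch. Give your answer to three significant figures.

I ≈ 0.148 mA

Equivalent of the parallel group: R_p = 6.929 kΩ.
V_A = 16.0 × 6.929/8.359 = 13.26 V.
Branch current I = V_A/R2 = 13.26/89.5 = 0.1482 mA.
(Check via current divider: I_total = 1.914 mA; share G_k/ΣG = 0.07741 → same result.)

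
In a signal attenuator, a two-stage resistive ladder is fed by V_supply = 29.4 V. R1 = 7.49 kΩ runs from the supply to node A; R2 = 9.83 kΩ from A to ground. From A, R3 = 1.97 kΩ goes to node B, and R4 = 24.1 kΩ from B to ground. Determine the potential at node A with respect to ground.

Node A sees R2 in parallel with the series input of stage 2, R3 + R4 = 26.07 kΩ.
Effective lower resistance at A: R2 ‖ 26.07 = 7.138 kΩ.
So V_A = 29.4 × 0.4880 = 14.35 V.

V_A ≈ 14.3 V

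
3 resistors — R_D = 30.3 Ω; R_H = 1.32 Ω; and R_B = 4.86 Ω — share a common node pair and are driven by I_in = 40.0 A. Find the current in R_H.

ΣG = 1/30.3 + 1/1.32 + 1/4.86 = 0.9963.
Current divider: I(R_H) = I_in · G_k/ΣG = 40.0 × (0.7576/0.9963) = 40.0 × 0.7604 = 30.41 A.

I ≈ 30.4 A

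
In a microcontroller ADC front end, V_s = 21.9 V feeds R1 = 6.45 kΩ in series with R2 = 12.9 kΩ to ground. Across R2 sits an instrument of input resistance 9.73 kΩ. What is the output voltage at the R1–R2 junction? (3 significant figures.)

First combine the lower leg with the load: R2 ‖ R_L = 5.546 kΩ.
Now apply the divider: V_out = 21.9 × 0.4623 = 10.13 V.

V_out ≈ 10.1 V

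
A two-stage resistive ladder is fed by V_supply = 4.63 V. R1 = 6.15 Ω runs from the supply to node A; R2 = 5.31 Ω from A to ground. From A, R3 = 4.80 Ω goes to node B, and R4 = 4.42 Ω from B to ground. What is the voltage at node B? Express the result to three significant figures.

V_B ≈ 0.786 V

Node A sees R2 in parallel with the series input of stage 2, R3 + R4 = 9.220 Ω.
R2 ‖ (R3+R4) = 3.369 Ω.
First divider: V_A = V_supply · 3.369/(6.15 + 3.369) = 1.639 V.
V_B = V_A × 0.4794 = 0.7856 V.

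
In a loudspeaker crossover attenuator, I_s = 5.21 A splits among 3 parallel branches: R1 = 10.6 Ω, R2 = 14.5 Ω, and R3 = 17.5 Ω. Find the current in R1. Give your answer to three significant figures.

Conductances: ΣG = 1/10.6 + 1/14.5 + 1/17.5 = 0.2204 (1/Ω).
Current divider: I(R1) = I_s · G_k/ΣG = 5.21 × (0.09434/0.2204) = 5.21 × 0.4279 = 2.230 A.

I ≈ 2.23 A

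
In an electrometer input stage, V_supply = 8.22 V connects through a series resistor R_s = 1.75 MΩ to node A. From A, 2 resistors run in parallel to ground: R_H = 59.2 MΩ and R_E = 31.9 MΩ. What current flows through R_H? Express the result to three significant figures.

Equivalent of the parallel group: R_p = 20.73 MΩ.
V_A by voltage divider: V_A = 8.22 × 20.73/(1.75 + 20.73) = 7.580 V.
Branch current I = V_A/R_H = 7.580/59.2 = 0.1280 µA.

I ≈ 0.128 µA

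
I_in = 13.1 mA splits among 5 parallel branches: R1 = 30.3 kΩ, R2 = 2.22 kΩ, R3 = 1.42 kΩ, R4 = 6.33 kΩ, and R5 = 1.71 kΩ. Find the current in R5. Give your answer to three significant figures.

Conductances: ΣG = 1/30.3 + 1/2.22 + 1/1.42 + 1/6.33 + 1/1.71 = 1.930 (1/kΩ).
R5 takes the fraction G_k/ΣG = 0.5848/1.930 = 0.3029, so I = 13.1 × 0.3029 = 3.968 mA.

I ≈ 3.97 mA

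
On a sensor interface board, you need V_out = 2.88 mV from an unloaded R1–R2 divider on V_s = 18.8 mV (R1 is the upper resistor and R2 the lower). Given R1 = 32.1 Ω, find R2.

R2 ≈ 5.81 Ω

Required fraction k = V_out/V_s = 0.1532.
Rearranging, R2 = R1·k/(1−k) = 32.1 × 0.1809 = 5.807 Ω.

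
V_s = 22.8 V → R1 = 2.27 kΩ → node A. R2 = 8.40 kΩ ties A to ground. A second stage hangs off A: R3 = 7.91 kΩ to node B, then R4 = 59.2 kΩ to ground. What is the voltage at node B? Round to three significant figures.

The second stage (R3 + R4 = 67.11 kΩ) loads node A in parallel with R2.
Effective lower resistance at A: R2 ‖ 67.11 = 7.466 kΩ.
First divider: V_A = V_s · 7.466/(2.27 + 7.466) = 17.48 V.
V_B = V_A × 0.8821 = 15.42 V.

V_B ≈ 15.4 V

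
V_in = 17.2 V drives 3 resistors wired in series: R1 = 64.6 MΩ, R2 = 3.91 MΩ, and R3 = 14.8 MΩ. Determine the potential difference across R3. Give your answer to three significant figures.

V ≈ 3.06 V

Total series resistance ΣR = 64.6 + 3.91 + 14.8 = 83.31 MΩ.
V = V_in · R/ΣR = 17.2 × 0.1776 = 3.056 V.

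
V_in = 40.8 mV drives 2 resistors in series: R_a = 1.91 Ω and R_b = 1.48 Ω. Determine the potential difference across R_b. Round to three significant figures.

ΣR = 1.91 + 1.48 = 3.390 Ω.
By the voltage-divider rule, V = 40.8 × 1.480/3.390 = 17.81 mV.

V ≈ 17.8 mV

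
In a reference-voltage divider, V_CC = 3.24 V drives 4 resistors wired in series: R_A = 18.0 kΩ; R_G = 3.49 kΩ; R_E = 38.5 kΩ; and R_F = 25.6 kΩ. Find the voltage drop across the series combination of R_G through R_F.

V ≈ 2.56 V

ΣR = 18.0 + 3.49 + 38.5 + 25.6 = 85.59 kΩ.
R_{R_G..R_F} = 3.49 + 38.5 + 25.6 = 67.59 kΩ.
Voltage divider: V = V_CC · (67.59 / 85.59) = 3.24 × 0.7897 = 2.559 V.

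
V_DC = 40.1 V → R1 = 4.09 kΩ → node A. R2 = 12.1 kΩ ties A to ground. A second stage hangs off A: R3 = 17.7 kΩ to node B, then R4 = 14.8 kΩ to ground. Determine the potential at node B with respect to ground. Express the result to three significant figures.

V_B ≈ 12.5 V

The second stage (R3 + R4 = 32.50 kΩ) loads node A in parallel with R2.
R2 ‖ (R3+R4) = 8.817 kΩ.
V_A = 40.1 × 8.817/(4.09 + 8.817) = 27.39 V.
V_B = V_A × 0.4554 = 12.47 V.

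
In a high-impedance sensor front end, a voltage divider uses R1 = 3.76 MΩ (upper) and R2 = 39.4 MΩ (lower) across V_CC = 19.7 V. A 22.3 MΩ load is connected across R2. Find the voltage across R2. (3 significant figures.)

First combine the lower leg with the load: R2 ‖ R_L = 14.24 MΩ.
Now apply the divider: V_out = 19.7 × 0.7911 = 15.58 V.

V_out ≈ 15.6 V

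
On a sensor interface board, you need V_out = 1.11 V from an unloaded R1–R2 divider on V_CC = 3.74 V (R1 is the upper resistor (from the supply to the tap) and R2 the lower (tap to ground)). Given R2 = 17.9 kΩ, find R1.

R1 ≈ 42.4 kΩ

Required fraction k = V_out/V_CC = 0.2968.
R1 = R2·(1/k − 1) = 17.9 × 2.369 = 42.41 kΩ.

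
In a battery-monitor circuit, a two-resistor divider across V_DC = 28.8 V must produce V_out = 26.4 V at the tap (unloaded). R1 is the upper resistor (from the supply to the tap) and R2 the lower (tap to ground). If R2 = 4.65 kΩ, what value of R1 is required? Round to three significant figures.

R1 ≈ 0.423 kΩ

Required fraction k = V_out/V_DC = 0.9167.
R1 = R2·(1/k − 1) = 4.65 × 0.09091 = 0.4227 kΩ.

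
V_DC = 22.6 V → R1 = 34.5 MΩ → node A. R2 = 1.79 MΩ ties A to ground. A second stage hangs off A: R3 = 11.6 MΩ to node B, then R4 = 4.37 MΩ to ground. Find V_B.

The second stage (R3 + R4 = 15.97 MΩ) loads node A in parallel with R2.
R2 ‖ (R3+R4) = 1.610 MΩ.
V_A = 22.6 × 1.610/(34.5 + 1.610) = 1.007 V.
V_B = V_A × 0.2736 = 0.2757 V.

V_B ≈ 0.276 V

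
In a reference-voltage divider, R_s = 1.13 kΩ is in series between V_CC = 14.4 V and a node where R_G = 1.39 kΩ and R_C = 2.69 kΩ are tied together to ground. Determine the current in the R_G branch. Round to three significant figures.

Combine the parallel branches: R_p = (1/1.39 + 1/2.69)⁻¹ = 0.9164 kΩ.
V_A = 14.4 × 0.9164/2.046 = 6.449 V.
Branch current I = V_A/R_G = 6.449/1.39 = 4.639 mA.

I ≈ 4.64 mA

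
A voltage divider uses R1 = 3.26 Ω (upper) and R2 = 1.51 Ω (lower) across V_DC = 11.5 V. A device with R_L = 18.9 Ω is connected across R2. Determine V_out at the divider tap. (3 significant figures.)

First combine the lower leg with the load: R2 ‖ R_L = 1.398 Ω.
Voltage divider with the loaded lower leg: V_out = 11.5 × 1.398/(3.26 + 1.398) = 11.5 × 0.3002 = 3.452 V.

V_out ≈ 3.45 V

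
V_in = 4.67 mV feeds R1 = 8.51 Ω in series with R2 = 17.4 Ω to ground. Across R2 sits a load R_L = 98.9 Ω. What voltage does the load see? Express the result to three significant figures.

V_out ≈ 2.96 mV

First combine the lower leg with the load: R2 ‖ R_L = 14.80 Ω.
Then V_out = V_in · R2'/(R1 + R2') = 4.67 × 14.80/23.31 = 2.965 mV.
(Unloaded it would be 3.14 mV; the load pulls it down.)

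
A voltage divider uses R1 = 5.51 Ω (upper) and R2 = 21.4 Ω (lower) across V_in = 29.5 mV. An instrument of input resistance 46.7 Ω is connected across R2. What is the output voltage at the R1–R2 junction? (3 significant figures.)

R2 ‖ R_L = (21.4 × 46.7)/(21.4 + 46.7) = 14.68 Ω.
Then V_out = V_in · R2'/(R1 + R2') = 29.5 × 14.68/20.19 = 21.45 mV.

V_out ≈ 21.4 mV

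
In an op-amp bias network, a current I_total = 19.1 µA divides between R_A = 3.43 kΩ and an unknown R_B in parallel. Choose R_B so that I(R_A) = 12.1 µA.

The fraction through R_A equals R_B/(R_A+R_B).
12.1/19.1 = R_B/(R_A + R_B) → R_B = R_A · (0.6335)/(1 − 0.6335) = 3.43 × 1.729 = 5.929 kΩ.

R_B ≈ 5.93 kΩ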